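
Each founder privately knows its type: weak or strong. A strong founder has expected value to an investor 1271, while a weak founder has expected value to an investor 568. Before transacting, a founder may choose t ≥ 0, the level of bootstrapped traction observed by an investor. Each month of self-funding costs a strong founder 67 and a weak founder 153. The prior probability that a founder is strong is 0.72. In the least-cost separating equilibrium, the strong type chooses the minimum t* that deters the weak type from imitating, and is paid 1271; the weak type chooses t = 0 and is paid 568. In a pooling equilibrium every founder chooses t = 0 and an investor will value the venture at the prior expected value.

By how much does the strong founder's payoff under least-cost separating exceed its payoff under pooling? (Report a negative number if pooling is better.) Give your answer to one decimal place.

Least-cost separating signal: t* solves 568 = 1271 − 153·t*, so t* = (1271 − 568)/153 ≈ 4.5948.
Strong type's separating payoff: 1271 − 67 × t* = 1271 − 67 × (1271 − 568)/153 = 1271 − 47101/153 ≈ 963.150.
Pooling payoff: 0.72 × 1271 + 0.28 × 568 = 1074.16.
Difference: 963.150 − 1074.16 = -111.01, i.e. -111.0 to one decimal place.
The strong type would prefer the pooling outcome.

-111.0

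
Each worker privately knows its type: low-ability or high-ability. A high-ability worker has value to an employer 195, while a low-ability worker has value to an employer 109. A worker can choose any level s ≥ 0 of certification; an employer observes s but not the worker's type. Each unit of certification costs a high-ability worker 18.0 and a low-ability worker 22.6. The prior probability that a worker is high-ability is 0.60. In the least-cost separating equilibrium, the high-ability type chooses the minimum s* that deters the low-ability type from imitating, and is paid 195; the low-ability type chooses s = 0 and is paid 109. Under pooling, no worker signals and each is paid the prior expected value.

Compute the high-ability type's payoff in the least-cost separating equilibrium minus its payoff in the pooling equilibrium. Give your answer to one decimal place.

Least-cost separating signal: s* solves 109 = 195 − 22.6·s*, so s* = (195 − 109)/22.6 ≈ 3.8053.
High-ability type's separating payoff: 195 − 18.0 × s* = 195 − 18.0 × (195 − 109)/22.6 = 195 − 1548/22.6 ≈ 126.504.
Pooling payoff: 0.60 × 195 + 0.40 × 109 = 160.6.
Difference: 126.504 − 160.6 = -34.096, i.e. -34.1 to one decimal place.
The high-ability type would prefer the pooling outcome.

-34.1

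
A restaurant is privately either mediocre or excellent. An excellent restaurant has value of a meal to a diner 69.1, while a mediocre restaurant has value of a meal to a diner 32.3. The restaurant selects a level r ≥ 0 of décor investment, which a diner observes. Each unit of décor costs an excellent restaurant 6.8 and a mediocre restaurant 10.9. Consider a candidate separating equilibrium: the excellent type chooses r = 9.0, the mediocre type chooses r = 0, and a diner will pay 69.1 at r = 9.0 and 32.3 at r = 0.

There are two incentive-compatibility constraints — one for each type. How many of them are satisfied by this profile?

1

Mediocre type: stay at 0 → 32.3; mimic → 69.1 − 10.9 × 9.0 = -29. IC holds (32.3 ≥ -29).
Excellent type: signal → 69.1 − 6.8 × 9.0 = 7.9; deviate to 0 → 32.3. IC fails (7.9 < 32.3).
1 of 2 constraints hold, so this profile is not an equilibrium.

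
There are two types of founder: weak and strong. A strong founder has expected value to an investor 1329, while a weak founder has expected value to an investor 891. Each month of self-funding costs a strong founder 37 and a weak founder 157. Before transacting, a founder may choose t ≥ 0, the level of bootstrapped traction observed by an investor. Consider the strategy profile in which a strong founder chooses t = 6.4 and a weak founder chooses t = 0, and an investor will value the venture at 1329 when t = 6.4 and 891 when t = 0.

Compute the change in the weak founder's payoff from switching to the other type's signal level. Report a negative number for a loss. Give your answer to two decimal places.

Playing t = 0 the weak founder receives 891.
Deviating to t = 6.4 brings payment 1329 at cost 157 × 6.4 = 1004.8, netting 324.2.
Gain from deviating: 324.2 − 891 = -566.80.
The gain is negative, so the weak type's incentive-compatibility constraint is satisfied.

-566.80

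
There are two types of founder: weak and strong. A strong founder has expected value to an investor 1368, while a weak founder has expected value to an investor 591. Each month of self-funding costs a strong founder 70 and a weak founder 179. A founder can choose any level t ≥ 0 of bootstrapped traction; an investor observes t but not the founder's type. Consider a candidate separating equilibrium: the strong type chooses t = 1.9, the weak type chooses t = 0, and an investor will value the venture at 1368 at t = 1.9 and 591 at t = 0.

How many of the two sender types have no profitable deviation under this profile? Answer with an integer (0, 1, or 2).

Strong type: signal → 1368 − 70 × 1.9 = 1235; deviate to 0 → 591. IC holds (1235 ≥ 591).
Weak type: stay at 0 → 591; mimic → 1368 − 179 × 1.9 = 1027.9. IC fails (591 < 1027.9).
1 of 2 constraints hold, so this profile is not an equilibrium.

1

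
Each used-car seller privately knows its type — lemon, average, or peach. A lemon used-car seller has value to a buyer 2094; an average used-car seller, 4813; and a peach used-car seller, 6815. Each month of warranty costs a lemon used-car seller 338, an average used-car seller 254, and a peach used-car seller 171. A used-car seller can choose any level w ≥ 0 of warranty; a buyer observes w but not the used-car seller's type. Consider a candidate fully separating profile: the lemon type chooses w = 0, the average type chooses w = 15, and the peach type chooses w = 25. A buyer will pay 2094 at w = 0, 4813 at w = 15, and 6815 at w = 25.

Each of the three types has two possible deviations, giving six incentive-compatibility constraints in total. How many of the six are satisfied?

Peach (own payoff 6815 − 171×25 = 2540): to w=0 gives 2094 → no gain ✓; to w=15 gives 4813 − 171×15 = 2248 → no gain ✓.
Lemon (own payoff 2094): to w=15 gives 4813 − 338×15 = -257 → no gain ✓; to w=25 gives 6815 − 338×25 = -1635 → no gain ✓.
Average (own payoff 4813 − 254×15 = 1003): to w=0 gives 2094 → profitable ✗; to w=25 gives 6815 − 254×25 = 465 → no gain ✓.
5 of the 6 constraints hold; not an equilibrium.

5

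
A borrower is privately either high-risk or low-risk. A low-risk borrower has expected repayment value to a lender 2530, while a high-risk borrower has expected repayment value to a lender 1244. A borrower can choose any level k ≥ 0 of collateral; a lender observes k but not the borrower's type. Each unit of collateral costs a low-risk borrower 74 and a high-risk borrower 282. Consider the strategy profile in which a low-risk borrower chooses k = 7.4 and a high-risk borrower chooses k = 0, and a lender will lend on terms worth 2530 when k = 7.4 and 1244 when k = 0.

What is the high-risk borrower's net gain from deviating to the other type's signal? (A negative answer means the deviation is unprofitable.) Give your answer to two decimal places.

Playing k = 0 the high-risk borrower receives 1244.
Deviating to k = 7.4 brings payment 2530 at cost 282 × 7.4 = 2086.8, netting 443.2.
Gain from deviating: 443.2 − 1244 = -800.80.
The gain is negative, so the high-risk type's incentive-compatibility constraint is satisfied.

-800.80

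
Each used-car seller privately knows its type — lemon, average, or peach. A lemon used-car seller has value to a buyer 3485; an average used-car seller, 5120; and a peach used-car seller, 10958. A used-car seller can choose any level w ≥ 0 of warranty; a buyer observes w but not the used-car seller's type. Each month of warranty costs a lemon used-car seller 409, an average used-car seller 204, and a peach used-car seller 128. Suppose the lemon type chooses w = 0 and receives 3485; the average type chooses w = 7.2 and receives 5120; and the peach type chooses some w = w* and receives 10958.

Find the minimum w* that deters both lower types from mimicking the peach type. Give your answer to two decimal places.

Average type (on-path payoff 5120 − 204×7.2 = 3651.2) won't mimic when 3651.2 ≥ 10958 − 204·w*, i.e. w* ≥ 35.82.
Lemon type (on-path payoff 3485) won't mimic when 3485 ≥ 10958 − 409·w*, i.e. w* ≥ 18.27.
Both must hold, so w* = max(18.27, 35.82) = 35.82. The average type's constraint binds.

35.82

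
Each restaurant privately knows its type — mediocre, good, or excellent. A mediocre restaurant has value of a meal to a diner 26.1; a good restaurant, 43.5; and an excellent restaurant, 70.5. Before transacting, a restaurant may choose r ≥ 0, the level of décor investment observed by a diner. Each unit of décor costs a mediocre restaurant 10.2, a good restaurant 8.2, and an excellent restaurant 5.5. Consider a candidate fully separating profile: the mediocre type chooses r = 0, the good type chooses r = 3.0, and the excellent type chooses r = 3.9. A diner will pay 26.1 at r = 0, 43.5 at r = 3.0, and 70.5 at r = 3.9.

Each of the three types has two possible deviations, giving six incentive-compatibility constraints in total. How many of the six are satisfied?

Excellent (own payoff 70.5 − 5.5×3.9 = 49.05): to r=0 gives 26.1 → no gain ✓; to r=3.0 gives 43.5 − 5.5×3.0 = 27 → no gain ✓.
Mediocre (own payoff 26.1): to r=3.0 gives 43.5 − 10.2×3.0 = 12.9 → no gain ✓; to r=3.9 gives 70.5 − 10.2×3.9 = 30.72 → profitable ✗.
Good (own payoff 43.5 − 8.2×3.0 = 18.9): to r=0 gives 26.1 → profitable ✗; to r=3.9 gives 70.5 − 8.2×3.9 = 38.52 → profitable ✗.
3 of the 6 constraints hold; not an equilibrium.

3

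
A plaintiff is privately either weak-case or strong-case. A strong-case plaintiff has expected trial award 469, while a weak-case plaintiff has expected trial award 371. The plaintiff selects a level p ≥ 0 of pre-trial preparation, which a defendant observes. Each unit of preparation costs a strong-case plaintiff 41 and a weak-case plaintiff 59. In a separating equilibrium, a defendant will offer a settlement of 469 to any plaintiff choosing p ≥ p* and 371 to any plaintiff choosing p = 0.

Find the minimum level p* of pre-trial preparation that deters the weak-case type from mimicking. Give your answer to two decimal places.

1.66

A weak-case plaintiff choosing p = 0 receives 371.
Imitating at p* instead would pay 469 at cost 59·p*, netting 469 − 59·p*.
Indifference: 371 = 469 − 59·p*, so p* = (469 − 371) / 59 ≈ 1.66.
At p* the weak-case type's incentive constraint just binds; the strong-case type strictly prefers p* since its per-unit cost is lower.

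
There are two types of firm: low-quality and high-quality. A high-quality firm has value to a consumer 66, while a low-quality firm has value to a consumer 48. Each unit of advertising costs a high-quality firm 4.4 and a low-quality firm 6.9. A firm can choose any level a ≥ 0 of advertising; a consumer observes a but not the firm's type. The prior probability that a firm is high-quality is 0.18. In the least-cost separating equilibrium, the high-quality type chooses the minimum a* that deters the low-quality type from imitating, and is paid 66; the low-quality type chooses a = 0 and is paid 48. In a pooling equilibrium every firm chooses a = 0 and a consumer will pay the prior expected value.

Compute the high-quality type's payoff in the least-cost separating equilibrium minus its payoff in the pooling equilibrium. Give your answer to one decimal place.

Least-cost separating signal: a* solves 48 = 66 − 6.9·a*, so a* = (66 − 48)/6.9 ≈ 2.6087.
High-quality type's separating payoff: 66 − 4.4 × a* = 66 − 4.4 × (66 − 48)/6.9 = 66 − 79.2/6.9 ≈ 54.522.
Pooling payoff: 0.18 × 66 + 0.82 × 48 = 51.24.
Difference: 54.522 − 51.24 = 3.282, i.e. 3.3 to one decimal place.
The high-quality type prefers to separate.

3.3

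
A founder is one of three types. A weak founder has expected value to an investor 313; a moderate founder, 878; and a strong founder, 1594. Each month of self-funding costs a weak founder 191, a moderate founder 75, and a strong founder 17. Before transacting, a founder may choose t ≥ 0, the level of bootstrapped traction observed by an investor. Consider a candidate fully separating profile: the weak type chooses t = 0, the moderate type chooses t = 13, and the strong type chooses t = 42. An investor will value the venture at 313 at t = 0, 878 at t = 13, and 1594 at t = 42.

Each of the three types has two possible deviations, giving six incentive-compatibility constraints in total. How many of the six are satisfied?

5

Weak (own payoff 313): to t=13 gives 878 − 191×13 = -1605 → no gain ✓; to t=42 gives 1594 − 191×42 = -6428 → no gain ✓.
Moderate (own payoff 878 − 75×13 = -97): to t=0 gives 313 → profitable ✗; to t=42 gives 1594 − 75×42 = -1556 → no gain ✓.
Strong (own payoff 1594 − 17×42 = 880): to t=0 gives 313 → no gain ✓; to t=13 gives 878 − 17×13 = 657 → no gain ✓.
5 of the 6 constraints hold; not an equilibrium.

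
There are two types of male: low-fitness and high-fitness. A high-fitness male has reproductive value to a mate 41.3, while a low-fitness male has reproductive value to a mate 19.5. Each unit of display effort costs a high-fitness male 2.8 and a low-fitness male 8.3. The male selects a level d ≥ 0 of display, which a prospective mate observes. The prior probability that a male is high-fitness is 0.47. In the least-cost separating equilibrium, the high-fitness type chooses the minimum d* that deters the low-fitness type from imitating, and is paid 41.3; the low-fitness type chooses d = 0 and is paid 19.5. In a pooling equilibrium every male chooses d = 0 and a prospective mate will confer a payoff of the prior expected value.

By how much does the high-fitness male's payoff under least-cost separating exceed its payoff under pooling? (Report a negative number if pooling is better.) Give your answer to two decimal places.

Least-cost separating signal: d* solves 19.5 = 41.3 − 8.3·d*, so d* = (41.3 − 19.5)/8.3 ≈ 2.6265.
High-fitness type's separating payoff: 41.3 − 2.8 × d* = 41.3 − 2.8 × (41.3 − 19.5)/8.3 = 41.3 − 61.04/8.3 ≈ 33.9458.
Pooling payoff: 0.47 × 41.3 + 0.53 × 19.5 = 29.746.
Difference: 33.9458 − 29.746 = 4.1998, i.e. 4.20 to two decimal places.
The high-fitness type prefers to separate.

4.20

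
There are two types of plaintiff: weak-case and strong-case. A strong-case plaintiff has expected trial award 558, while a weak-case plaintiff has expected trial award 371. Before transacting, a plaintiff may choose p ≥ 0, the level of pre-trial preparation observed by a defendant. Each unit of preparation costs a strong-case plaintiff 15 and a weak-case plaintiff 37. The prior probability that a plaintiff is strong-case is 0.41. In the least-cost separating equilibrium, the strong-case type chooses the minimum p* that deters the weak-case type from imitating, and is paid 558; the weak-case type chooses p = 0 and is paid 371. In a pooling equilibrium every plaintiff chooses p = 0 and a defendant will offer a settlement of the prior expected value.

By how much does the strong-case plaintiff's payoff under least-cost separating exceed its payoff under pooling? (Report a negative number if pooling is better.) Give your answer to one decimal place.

34.5

Least-cost separating signal: p* solves 371 = 558 − 37·p*, so p* = (558 − 371)/37 ≈ 5.0541.
Strong-case type's separating payoff: 558 − 15 × p* = 558 − 15 × (558 − 371)/37 = 558 − 2805/37 ≈ 482.189.
Pooling payoff: 0.41 × 558 + 0.59 × 371 = 447.67.
Difference: 482.189 − 447.67 = 34.519, i.e. 34.5 to one decimal place.
The strong-case type prefers to separate.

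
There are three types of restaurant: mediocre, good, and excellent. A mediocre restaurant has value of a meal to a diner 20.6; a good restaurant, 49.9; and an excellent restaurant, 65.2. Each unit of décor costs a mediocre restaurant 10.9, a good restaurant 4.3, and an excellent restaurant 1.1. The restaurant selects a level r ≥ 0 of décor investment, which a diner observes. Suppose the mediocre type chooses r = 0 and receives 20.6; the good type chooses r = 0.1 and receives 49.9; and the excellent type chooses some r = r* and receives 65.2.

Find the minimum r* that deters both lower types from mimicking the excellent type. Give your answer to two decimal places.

Mediocre type (on-path payoff 20.6) won't mimic when 20.6 ≥ 65.2 − 10.9·r*, i.e. r* ≥ 4.09.
Good type (on-path payoff 49.9 − 4.3×0.1 = 49.47) won't mimic when 49.47 ≥ 65.2 − 4.3·r*, i.e. r* ≥ 3.66.
Both must hold, so r* = max(4.09, 3.66) = 4.09. The mediocre type's constraint binds.

4.09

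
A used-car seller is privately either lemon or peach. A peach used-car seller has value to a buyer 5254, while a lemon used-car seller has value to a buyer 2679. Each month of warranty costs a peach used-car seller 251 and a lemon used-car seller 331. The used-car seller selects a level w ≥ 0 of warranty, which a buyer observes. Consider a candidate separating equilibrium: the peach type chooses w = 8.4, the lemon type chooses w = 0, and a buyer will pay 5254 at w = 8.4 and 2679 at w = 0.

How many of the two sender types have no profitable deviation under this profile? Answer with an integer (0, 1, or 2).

Peach type: signal → 5254 − 251 × 8.4 = 3145.6; deviate to 0 → 2679. IC holds (3145.6 ≥ 2679).
Lemon type: stay at 0 → 2679; mimic → 5254 − 331 × 8.4 = 2473.6. IC holds (2679 ≥ 2473.6).
2 of 2 constraints hold, so this is a separating equilibrium.

2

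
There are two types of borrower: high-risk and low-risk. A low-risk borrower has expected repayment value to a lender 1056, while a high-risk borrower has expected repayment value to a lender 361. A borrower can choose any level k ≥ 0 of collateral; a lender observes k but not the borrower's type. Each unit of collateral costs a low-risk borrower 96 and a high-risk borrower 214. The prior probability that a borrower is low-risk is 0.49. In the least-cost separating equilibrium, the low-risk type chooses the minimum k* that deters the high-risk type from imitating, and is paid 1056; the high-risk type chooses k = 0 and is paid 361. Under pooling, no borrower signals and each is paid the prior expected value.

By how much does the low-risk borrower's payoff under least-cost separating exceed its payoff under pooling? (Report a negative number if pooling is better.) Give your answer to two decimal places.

Least-cost separating signal: k* solves 361 = 1056 − 214·k*, so k* = (1056 − 361)/214 ≈ 3.2477.
Low-risk type's separating payoff: 1056 − 96 × k* = 1056 − 96 × (1056 − 361)/214 = 1056 − 66720/214 ≈ 744.2243.
Pooling payoff: 0.49 × 1056 + 0.51 × 361 = 701.55.
Difference: 744.2243 − 701.55 = 42.6743, i.e. 42.67 to two decimal places.
The low-risk type prefers to separate.

42.67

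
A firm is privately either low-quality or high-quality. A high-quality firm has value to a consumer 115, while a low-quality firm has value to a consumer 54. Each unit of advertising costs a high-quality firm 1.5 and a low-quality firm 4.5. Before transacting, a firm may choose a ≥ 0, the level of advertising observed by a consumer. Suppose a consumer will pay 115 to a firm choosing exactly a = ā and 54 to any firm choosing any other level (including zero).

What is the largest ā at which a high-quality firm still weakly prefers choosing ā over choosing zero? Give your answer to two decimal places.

40.67

Choosing ā yields the high-quality type 115 − 1.5·ā; choosing zero yields 54.
The high-quality type is indifferent at 115 − 1.5·ā = 54, i.e. ā = (115 − 54) / 1.5 ≈ 40.67.
For any ā above 40.67 the high-quality type would rather pool at zero, so separation collapses.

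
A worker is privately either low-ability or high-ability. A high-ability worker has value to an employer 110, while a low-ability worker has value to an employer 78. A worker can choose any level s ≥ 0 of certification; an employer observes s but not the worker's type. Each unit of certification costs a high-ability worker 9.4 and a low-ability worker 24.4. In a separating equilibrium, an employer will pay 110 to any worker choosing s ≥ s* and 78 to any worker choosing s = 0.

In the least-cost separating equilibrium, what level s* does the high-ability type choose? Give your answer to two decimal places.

1.31

A low-ability worker choosing s = 0 receives 78.
Imitating at s* instead would pay 110 at cost 24.4·s*, netting 110 − 24.4·s*.
Indifference: 78 = 110 − 24.4·s*, so s* = (110 − 78) / 24.4 ≈ 1.31.
At s* the low-ability type's incentive constraint just binds; the high-ability type strictly prefers s* since its per-unit cost is lower.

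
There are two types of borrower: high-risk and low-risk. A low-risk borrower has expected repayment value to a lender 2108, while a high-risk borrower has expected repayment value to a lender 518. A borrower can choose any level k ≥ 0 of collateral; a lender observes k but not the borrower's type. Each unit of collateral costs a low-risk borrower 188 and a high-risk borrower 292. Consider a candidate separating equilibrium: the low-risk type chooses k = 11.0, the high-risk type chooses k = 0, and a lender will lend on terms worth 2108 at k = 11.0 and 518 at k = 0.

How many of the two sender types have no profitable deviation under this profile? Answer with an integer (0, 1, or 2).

High-risk type: stay at 0 → 518; mimic → 2108 − 292 × 11.0 = -1104. IC holds (518 ≥ -1104).
Low-risk type: signal → 2108 − 188 × 11.0 = 40; deviate to 0 → 518. IC fails (40 < 518).
1 of 2 constraints hold, so this profile is not an equilibrium.

1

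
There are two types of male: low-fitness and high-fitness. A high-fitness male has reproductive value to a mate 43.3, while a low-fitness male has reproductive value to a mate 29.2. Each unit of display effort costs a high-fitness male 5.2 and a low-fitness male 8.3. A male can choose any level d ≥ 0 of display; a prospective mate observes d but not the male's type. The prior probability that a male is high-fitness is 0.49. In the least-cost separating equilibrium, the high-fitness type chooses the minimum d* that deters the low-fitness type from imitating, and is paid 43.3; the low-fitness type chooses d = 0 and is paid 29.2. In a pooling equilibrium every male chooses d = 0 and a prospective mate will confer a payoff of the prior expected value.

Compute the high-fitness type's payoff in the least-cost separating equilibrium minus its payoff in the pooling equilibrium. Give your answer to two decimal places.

-1.64

Least-cost separating signal: d* solves 29.2 = 43.3 − 8.3·d*, so d* = (43.3 − 29.2)/8.3 ≈ 1.6988.
High-fitness type's separating payoff: 43.3 − 5.2 × d* = 43.3 − 5.2 × (43.3 − 29.2)/8.3 = 43.3 − 73.32/8.3 ≈ 34.4663.
Pooling payoff: 0.49 × 43.3 + 0.51 × 29.2 = 36.109.
Difference: 34.4663 − 36.109 = -1.6427, i.e. -1.64 to two decimal places.
The high-fitness type would prefer the pooling outcome.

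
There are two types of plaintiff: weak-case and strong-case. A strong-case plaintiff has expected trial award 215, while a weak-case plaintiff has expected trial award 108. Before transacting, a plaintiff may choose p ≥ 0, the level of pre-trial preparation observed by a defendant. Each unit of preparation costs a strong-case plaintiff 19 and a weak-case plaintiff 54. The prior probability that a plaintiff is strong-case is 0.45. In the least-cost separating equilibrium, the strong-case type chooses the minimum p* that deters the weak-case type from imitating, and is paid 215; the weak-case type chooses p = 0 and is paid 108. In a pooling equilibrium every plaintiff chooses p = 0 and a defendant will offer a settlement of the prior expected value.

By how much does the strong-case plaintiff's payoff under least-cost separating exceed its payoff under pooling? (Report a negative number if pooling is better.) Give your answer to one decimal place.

21.2

Least-cost separating signal: p* solves 108 = 215 − 54·p*, so p* = (215 − 108)/54 ≈ 1.9815.
Strong-case type's separating payoff: 215 − 19 × p* = 215 − 19 × (215 − 108)/54 = 215 − 2033/54 ≈ 177.352.
Pooling payoff: 0.45 × 215 + 0.55 × 108 = 156.15.
Difference: 177.352 − 156.15 = 21.202, i.e. 21.2 to one decimal place.
The strong-case type prefers to separate.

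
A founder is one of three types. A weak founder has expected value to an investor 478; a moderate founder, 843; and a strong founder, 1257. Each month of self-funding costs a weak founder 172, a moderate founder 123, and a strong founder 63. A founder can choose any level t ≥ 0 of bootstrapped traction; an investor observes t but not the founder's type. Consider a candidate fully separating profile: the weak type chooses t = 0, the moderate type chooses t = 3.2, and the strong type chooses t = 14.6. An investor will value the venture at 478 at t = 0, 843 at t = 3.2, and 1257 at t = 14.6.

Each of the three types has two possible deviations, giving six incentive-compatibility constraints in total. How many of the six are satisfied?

3

Strong (own payoff 1257 − 63×14.6 = 337.2): to t=0 gives 478 → profitable ✗; to t=3.2 gives 843 − 63×3.2 = 641.4 → profitable ✗.
Moderate (own payoff 843 − 123×3.2 = 449.4): to t=0 gives 478 → profitable ✗; to t=14.6 gives 1257 − 123×14.6 = -538.8 → no gain ✓.
Weak (own payoff 478): to t=3.2 gives 843 − 172×3.2 = 292.6 → no gain ✓; to t=14.6 gives 1257 − 172×14.6 = -1254.2 → no gain ✓.
3 of the 6 constraints hold; not an equilibrium.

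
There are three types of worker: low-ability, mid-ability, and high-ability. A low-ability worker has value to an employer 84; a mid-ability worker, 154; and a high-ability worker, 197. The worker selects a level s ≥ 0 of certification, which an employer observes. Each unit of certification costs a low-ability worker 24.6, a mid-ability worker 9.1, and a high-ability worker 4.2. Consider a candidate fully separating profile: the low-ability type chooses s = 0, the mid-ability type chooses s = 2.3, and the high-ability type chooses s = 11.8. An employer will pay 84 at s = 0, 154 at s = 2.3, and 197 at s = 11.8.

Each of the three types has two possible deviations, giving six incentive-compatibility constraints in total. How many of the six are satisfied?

5

Low-ability (own payoff 84): to s=2.3 gives 154 − 24.6×2.3 = 97.42 → profitable ✗; to s=11.8 gives 197 − 24.6×11.8 = -93.28 → no gain ✓.
High-ability (own payoff 197 − 4.2×11.8 = 147.44): to s=0 gives 84 → no gain ✓; to s=2.3 gives 154 − 4.2×2.3 = 144.34 → no gain ✓.
Mid-ability (own payoff 154 − 9.1×2.3 = 133.07): to s=0 gives 84 → no gain ✓; to s=11.8 gives 197 − 9.1×11.8 = 89.62 → no gain ✓.
5 of the 6 constraints hold; not an equilibrium.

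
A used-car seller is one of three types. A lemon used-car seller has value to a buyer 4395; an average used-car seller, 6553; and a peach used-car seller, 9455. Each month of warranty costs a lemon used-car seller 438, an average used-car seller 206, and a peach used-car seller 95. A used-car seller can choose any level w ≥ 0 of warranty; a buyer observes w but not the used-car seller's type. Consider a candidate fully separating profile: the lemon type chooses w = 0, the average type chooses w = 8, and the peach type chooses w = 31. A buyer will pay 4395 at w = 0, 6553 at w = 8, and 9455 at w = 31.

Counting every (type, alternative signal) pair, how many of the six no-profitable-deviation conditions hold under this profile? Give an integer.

Peach (own payoff 9455 − 95×31 = 6510): to w=0 gives 4395 → no gain ✓; to w=8 gives 6553 − 95×8 = 5793 → no gain ✓.
Average (own payoff 6553 − 206×8 = 4905): to w=0 gives 4395 → no gain ✓; to w=31 gives 9455 − 206×31 = 3069 → no gain ✓.
Lemon (own payoff 4395): to w=8 gives 6553 − 438×8 = 3049 → no gain ✓; to w=31 gives 9455 − 438×31 = -4123 → no gain ✓.
6 of the 6 constraints hold; this profile is a separating equilibrium.

6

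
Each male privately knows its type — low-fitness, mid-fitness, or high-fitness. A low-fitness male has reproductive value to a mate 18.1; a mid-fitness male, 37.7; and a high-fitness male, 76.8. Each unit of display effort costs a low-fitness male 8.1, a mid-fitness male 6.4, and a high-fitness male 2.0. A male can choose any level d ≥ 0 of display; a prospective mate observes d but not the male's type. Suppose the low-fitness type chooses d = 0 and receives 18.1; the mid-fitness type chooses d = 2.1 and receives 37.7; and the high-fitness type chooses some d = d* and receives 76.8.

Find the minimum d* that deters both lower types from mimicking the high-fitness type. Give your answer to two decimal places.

8.21

Low-fitness type (on-path payoff 18.1) won't mimic when 18.1 ≥ 76.8 − 8.1·d*, i.e. d* ≥ 7.25.
Mid-fitness type (on-path payoff 37.7 − 6.4×2.1 = 24.26) won't mimic when 24.26 ≥ 76.8 − 6.4·d*, i.e. d* ≥ 8.21.
Both must hold, so d* = max(7.25, 8.21) = 8.21. The mid-fitness type's constraint binds.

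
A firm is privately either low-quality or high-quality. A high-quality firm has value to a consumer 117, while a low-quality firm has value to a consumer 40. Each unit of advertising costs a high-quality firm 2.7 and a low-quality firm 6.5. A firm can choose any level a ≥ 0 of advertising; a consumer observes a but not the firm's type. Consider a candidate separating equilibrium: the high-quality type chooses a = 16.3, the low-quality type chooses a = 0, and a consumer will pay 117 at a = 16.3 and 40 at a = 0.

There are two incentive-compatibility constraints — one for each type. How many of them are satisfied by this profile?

Low-quality type: stay at 0 → 40; mimic → 117 − 6.5 × 16.3 = 11.05. IC holds (40 ≥ 11.05).
High-quality type: signal → 117 − 2.7 × 16.3 = 72.99; deviate to 0 → 40. IC holds (72.99 ≥ 40).
2 of 2 constraints hold, so this is a separating equilibrium.

2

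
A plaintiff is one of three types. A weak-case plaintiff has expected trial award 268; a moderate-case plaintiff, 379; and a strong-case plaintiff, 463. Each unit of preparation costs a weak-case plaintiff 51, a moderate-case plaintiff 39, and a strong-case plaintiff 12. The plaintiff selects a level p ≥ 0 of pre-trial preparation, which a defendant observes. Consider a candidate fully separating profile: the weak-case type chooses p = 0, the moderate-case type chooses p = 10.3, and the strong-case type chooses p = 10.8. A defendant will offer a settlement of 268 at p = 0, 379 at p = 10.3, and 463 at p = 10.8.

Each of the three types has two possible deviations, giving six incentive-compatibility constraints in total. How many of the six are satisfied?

Strong-case (own payoff 463 − 12×10.8 = 333.4): to p=0 gives 268 → no gain ✓; to p=10.3 gives 379 − 12×10.3 = 255.4 → no gain ✓.
Moderate-case (own payoff 379 − 39×10.3 = -22.7): to p=0 gives 268 → profitable ✗; to p=10.8 gives 463 − 39×10.8 = 41.8 → profitable ✗.
Weak-case (own payoff 268): to p=10.3 gives 379 − 51×10.3 = -146.3 → no gain ✓; to p=10.8 gives 463 − 51×10.8 = -87.8 → no gain ✓.
4 of the 6 constraints hold; not an equilibrium.

4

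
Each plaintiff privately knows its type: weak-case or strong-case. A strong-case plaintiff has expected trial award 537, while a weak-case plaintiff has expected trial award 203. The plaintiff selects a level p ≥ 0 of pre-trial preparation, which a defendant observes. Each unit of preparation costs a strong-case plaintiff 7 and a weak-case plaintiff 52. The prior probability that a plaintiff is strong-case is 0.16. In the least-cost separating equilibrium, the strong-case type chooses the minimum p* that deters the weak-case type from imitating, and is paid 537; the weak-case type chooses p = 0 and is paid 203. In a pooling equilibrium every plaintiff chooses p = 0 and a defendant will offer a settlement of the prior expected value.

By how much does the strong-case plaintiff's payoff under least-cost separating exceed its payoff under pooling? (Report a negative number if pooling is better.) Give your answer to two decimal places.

235.60

Least-cost separating signal: p* solves 203 = 537 − 52·p*, so p* = (537 − 203)/52 ≈ 6.4231.
Strong-case type's separating payoff: 537 − 7 × p* = 537 − 7 × (537 − 203)/52 = 537 − 2338/52 ≈ 492.0385.
Pooling payoff: 0.16 × 537 + 0.84 × 203 = 256.44.
Difference: 492.0385 − 256.44 = 235.5985, i.e. 235.60 to two decimal places.
The strong-case type prefers to separate.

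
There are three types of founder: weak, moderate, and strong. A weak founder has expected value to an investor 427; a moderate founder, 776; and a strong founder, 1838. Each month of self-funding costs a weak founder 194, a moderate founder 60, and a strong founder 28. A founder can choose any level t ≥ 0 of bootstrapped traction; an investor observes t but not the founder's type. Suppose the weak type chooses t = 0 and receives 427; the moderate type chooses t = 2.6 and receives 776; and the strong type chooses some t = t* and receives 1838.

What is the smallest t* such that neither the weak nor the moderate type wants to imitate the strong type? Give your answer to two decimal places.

20.30

Moderate type (on-path payoff 776 − 60×2.6 = 620) won't mimic when 620 ≥ 1838 − 60·t*, i.e. t* ≥ 20.30.
Weak type (on-path payoff 427) won't mimic when 427 ≥ 1838 − 194·t*, i.e. t* ≥ 7.27.
Both must hold, so t* = max(7.27, 20.30) = 20.30. The moderate type's constraint binds.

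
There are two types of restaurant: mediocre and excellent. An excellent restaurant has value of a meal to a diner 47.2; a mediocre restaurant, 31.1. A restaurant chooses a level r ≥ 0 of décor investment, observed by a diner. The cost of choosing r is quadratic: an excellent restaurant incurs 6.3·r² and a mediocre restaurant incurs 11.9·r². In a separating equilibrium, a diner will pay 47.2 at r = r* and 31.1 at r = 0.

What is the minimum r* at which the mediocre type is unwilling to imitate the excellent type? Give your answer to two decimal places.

1.16

The mediocre type at r = 0 receives 31.1; imitating at r* yields 47.2 − 11.9·r*².
Indifference: 31.1 = 47.2 − 11.9·r*², so r*² = (47.2 − 31.1) / 11.9 ≈ 1.3529.
r* = √1.3529 ≈ 1.16.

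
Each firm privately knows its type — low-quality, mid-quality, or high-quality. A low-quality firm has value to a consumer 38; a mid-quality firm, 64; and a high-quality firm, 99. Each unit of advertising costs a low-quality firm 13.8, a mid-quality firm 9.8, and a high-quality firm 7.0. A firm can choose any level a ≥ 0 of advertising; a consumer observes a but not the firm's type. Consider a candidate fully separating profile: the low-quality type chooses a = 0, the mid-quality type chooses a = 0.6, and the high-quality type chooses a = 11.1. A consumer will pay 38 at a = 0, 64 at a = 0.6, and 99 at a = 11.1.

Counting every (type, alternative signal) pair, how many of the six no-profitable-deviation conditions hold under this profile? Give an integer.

High-quality (own payoff 99 − 7.0×11.1 = 21.3): to a=0 gives 38 → profitable ✗; to a=0.6 gives 64 − 7.0×0.6 = 59.8 → profitable ✗.
Low-quality (own payoff 38): to a=0.6 gives 64 − 13.8×0.6 = 55.72 → profitable ✗; to a=11.1 gives 99 − 13.8×11.1 = -54.18 → no gain ✓.
Mid-quality (own payoff 64 − 9.8×0.6 = 58.12): to a=0 gives 38 → no gain ✓; to a=11.1 gives 99 − 9.8×11.1 = -9.78 → no gain ✓.
3 of the 6 constraints hold; not an equilibrium.

3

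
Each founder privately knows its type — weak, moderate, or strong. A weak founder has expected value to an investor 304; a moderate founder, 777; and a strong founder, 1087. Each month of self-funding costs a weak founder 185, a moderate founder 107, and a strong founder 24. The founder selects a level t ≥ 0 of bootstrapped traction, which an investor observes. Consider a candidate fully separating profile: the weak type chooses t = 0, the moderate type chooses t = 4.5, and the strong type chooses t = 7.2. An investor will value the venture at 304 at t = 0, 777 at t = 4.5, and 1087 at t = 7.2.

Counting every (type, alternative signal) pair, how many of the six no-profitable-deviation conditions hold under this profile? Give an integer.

4

Weak (own payoff 304): to t=4.5 gives 777 − 185×4.5 = -55.5 → no gain ✓; to t=7.2 gives 1087 − 185×7.2 = -245 → no gain ✓.
Strong (own payoff 1087 − 24×7.2 = 914.2): to t=0 gives 304 → no gain ✓; to t=4.5 gives 777 − 24×4.5 = 669 → no gain ✓.
Moderate (own payoff 777 − 107×4.5 = 295.5): to t=0 gives 304 → profitable ✗; to t=7.2 gives 1087 − 107×7.2 = 316.6 → profitable ✗.
4 of the 6 constraints hold; not an equilibrium.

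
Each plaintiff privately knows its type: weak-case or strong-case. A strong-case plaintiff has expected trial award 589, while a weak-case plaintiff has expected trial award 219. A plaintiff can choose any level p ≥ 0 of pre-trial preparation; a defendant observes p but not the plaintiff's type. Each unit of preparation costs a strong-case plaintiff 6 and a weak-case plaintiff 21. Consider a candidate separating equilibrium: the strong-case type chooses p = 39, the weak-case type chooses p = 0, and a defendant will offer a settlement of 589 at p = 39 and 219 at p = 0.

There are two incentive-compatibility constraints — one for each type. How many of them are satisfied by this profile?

Strong-case type: signal → 589 − 6 × 39 = 355; deviate to 0 → 219. IC holds (355 ≥ 219).
Weak-case type: stay at 0 → 219; mimic → 589 − 21 × 39 = -230. IC holds (219 ≥ -230).
2 of 2 constraints hold, so this is a separating equilibrium.

2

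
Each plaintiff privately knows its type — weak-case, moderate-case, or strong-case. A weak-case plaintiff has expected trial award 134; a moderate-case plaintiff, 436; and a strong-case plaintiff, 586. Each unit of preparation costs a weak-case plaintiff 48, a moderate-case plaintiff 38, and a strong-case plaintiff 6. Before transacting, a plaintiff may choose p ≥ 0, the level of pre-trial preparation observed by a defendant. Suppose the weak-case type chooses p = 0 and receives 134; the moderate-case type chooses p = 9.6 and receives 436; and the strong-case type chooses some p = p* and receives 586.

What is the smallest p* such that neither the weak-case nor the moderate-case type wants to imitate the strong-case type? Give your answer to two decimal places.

Weak-case type (on-path payoff 134) won't mimic when 134 ≥ 586 − 48·p*, i.e. p* ≥ 9.42.
Moderate-case type (on-path payoff 436 − 38×9.6 = 71.2) won't mimic when 71.2 ≥ 586 − 38·p*, i.e. p* ≥ 13.55.
Both must hold, so p* = max(9.42, 13.55) = 13.55. The moderate-case type's constraint binds.

13.55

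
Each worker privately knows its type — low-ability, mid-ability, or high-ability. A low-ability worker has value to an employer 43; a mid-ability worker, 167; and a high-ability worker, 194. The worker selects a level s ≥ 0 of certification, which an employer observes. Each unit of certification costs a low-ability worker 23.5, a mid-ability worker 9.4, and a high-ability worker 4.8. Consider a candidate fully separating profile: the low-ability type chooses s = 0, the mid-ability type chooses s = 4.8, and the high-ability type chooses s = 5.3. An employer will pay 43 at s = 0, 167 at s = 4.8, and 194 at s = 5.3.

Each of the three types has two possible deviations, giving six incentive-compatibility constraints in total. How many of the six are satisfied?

3

Low-ability (own payoff 43): to s=4.8 gives 167 − 23.5×4.8 = 54.2 → profitable ✗; to s=5.3 gives 194 − 23.5×5.3 = 69.45 → profitable ✗.
High-ability (own payoff 194 − 4.8×5.3 = 168.56): to s=0 gives 43 → no gain ✓; to s=4.8 gives 167 − 4.8×4.8 = 143.96 → no gain ✓.
Mid-ability (own payoff 167 − 9.4×4.8 = 121.88): to s=0 gives 43 → no gain ✓; to s=5.3 gives 194 − 9.4×5.3 = 144.18 → profitable ✗.
3 of the 6 constraints hold; not an equilibrium.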